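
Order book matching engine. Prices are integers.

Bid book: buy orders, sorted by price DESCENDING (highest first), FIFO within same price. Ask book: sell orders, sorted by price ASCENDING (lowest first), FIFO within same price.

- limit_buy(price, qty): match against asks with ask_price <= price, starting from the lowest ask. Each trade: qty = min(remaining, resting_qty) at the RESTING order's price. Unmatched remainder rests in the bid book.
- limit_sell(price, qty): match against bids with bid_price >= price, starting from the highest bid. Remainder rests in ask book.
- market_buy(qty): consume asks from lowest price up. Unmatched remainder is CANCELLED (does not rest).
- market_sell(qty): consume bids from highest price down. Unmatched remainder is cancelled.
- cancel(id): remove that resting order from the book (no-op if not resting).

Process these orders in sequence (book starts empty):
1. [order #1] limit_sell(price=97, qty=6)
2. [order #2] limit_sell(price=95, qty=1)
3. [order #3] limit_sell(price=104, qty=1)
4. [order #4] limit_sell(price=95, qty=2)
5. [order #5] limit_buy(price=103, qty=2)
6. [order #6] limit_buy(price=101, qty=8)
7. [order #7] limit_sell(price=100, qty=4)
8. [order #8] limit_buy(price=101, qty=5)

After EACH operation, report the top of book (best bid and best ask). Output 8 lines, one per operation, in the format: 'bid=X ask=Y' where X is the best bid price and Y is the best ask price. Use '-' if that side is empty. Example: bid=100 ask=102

Answer: bid=- ask=97
bid=- ask=95
bid=- ask=95
bid=- ask=95
bid=- ask=95
bid=101 ask=104
bid=- ask=100
bid=101 ask=104

Derivation:
After op 1 [order #1] limit_sell(price=97, qty=6): fills=none; bids=[-] asks=[#1:6@97]
After op 2 [order #2] limit_sell(price=95, qty=1): fills=none; bids=[-] asks=[#2:1@95 #1:6@97]
After op 3 [order #3] limit_sell(price=104, qty=1): fills=none; bids=[-] asks=[#2:1@95 #1:6@97 #3:1@104]
After op 4 [order #4] limit_sell(price=95, qty=2): fills=none; bids=[-] asks=[#2:1@95 #4:2@95 #1:6@97 #3:1@104]
After op 5 [order #5] limit_buy(price=103, qty=2): fills=#5x#2:1@95 #5x#4:1@95; bids=[-] asks=[#4:1@95 #1:6@97 #3:1@104]
After op 6 [order #6] limit_buy(price=101, qty=8): fills=#6x#4:1@95 #6x#1:6@97; bids=[#6:1@101] asks=[#3:1@104]
After op 7 [order #7] limit_sell(price=100, qty=4): fills=#6x#7:1@101; bids=[-] asks=[#7:3@100 #3:1@104]
After op 8 [order #8] limit_buy(price=101, qty=5): fills=#8x#7:3@100; bids=[#8:2@101] asks=[#3:1@104]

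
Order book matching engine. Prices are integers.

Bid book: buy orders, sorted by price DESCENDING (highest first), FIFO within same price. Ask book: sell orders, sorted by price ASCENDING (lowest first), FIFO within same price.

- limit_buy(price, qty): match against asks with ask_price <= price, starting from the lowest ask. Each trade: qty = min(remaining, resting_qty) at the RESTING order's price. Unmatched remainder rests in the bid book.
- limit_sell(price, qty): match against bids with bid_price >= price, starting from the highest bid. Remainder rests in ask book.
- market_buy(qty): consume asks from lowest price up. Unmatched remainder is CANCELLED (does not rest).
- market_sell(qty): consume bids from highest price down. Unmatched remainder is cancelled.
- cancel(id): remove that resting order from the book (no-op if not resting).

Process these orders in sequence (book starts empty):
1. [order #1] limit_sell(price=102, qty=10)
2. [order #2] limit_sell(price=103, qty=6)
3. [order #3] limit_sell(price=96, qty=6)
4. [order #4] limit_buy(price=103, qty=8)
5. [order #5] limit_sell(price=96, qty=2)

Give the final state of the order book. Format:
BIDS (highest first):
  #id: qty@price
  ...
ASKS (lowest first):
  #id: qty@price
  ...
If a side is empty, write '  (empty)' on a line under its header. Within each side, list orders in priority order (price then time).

After op 1 [order #1] limit_sell(price=102, qty=10): fills=none; bids=[-] asks=[#1:10@102]
After op 2 [order #2] limit_sell(price=103, qty=6): fills=none; bids=[-] asks=[#1:10@102 #2:6@103]
After op 3 [order #3] limit_sell(price=96, qty=6): fills=none; bids=[-] asks=[#3:6@96 #1:10@102 #2:6@103]
After op 4 [order #4] limit_buy(price=103, qty=8): fills=#4x#3:6@96 #4x#1:2@102; bids=[-] asks=[#1:8@102 #2:6@103]
After op 5 [order #5] limit_sell(price=96, qty=2): fills=none; bids=[-] asks=[#5:2@96 #1:8@102 #2:6@103]

Answer: BIDS (highest first):
  (empty)
ASKS (lowest first):
  #5: 2@96
  #1: 8@102
  #2: 6@103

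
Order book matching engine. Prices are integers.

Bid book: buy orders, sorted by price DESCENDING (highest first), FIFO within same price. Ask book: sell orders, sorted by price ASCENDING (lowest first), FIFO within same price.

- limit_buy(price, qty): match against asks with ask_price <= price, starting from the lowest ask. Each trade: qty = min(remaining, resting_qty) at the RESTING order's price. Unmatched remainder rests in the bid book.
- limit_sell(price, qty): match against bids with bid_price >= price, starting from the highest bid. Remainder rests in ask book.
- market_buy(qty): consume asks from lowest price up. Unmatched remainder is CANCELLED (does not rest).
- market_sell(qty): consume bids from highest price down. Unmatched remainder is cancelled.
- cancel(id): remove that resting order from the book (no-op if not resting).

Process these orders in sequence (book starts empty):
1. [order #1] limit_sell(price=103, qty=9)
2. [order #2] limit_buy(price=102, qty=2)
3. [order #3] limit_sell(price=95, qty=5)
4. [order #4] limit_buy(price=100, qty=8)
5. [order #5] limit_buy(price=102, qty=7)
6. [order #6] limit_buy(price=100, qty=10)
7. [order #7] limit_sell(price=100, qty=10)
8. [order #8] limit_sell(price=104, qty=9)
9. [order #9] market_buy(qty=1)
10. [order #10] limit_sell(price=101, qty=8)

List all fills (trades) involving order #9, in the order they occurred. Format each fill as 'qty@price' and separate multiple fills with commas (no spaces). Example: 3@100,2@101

After op 1 [order #1] limit_sell(price=103, qty=9): fills=none; bids=[-] asks=[#1:9@103]
After op 2 [order #2] limit_buy(price=102, qty=2): fills=none; bids=[#2:2@102] asks=[#1:9@103]
After op 3 [order #3] limit_sell(price=95, qty=5): fills=#2x#3:2@102; bids=[-] asks=[#3:3@95 #1:9@103]
After op 4 [order #4] limit_buy(price=100, qty=8): fills=#4x#3:3@95; bids=[#4:5@100] asks=[#1:9@103]
After op 5 [order #5] limit_buy(price=102, qty=7): fills=none; bids=[#5:7@102 #4:5@100] asks=[#1:9@103]
After op 6 [order #6] limit_buy(price=100, qty=10): fills=none; bids=[#5:7@102 #4:5@100 #6:10@100] asks=[#1:9@103]
After op 7 [order #7] limit_sell(price=100, qty=10): fills=#5x#7:7@102 #4x#7:3@100; bids=[#4:2@100 #6:10@100] asks=[#1:9@103]
After op 8 [order #8] limit_sell(price=104, qty=9): fills=none; bids=[#4:2@100 #6:10@100] asks=[#1:9@103 #8:9@104]
After op 9 [order #9] market_buy(qty=1): fills=#9x#1:1@103; bids=[#4:2@100 #6:10@100] asks=[#1:8@103 #8:9@104]
After op 10 [order #10] limit_sell(price=101, qty=8): fills=none; bids=[#4:2@100 #6:10@100] asks=[#10:8@101 #1:8@103 #8:9@104]

Answer: 1@103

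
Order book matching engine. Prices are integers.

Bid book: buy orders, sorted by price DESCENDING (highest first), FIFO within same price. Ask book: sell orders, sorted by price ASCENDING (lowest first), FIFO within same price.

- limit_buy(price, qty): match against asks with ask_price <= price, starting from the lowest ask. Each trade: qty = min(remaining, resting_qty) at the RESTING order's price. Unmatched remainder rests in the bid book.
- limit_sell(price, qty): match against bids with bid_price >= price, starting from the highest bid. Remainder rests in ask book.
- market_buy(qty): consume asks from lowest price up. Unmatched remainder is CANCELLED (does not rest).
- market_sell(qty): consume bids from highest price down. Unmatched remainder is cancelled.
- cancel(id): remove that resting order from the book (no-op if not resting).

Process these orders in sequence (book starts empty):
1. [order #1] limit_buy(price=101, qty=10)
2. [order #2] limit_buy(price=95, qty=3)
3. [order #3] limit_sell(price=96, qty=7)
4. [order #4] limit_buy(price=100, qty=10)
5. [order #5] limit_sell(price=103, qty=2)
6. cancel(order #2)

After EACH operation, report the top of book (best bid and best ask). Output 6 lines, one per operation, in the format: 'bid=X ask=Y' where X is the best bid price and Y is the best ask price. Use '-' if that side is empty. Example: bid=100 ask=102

Answer: bid=101 ask=-
bid=101 ask=-
bid=101 ask=-
bid=101 ask=-
bid=101 ask=103
bid=101 ask=103

Derivation:
After op 1 [order #1] limit_buy(price=101, qty=10): fills=none; bids=[#1:10@101] asks=[-]
After op 2 [order #2] limit_buy(price=95, qty=3): fills=none; bids=[#1:10@101 #2:3@95] asks=[-]
After op 3 [order #3] limit_sell(price=96, qty=7): fills=#1x#3:7@101; bids=[#1:3@101 #2:3@95] asks=[-]
After op 4 [order #4] limit_buy(price=100, qty=10): fills=none; bids=[#1:3@101 #4:10@100 #2:3@95] asks=[-]
After op 5 [order #5] limit_sell(price=103, qty=2): fills=none; bids=[#1:3@101 #4:10@100 #2:3@95] asks=[#5:2@103]
After op 6 cancel(order #2): fills=none; bids=[#1:3@101 #4:10@100] asks=[#5:2@103]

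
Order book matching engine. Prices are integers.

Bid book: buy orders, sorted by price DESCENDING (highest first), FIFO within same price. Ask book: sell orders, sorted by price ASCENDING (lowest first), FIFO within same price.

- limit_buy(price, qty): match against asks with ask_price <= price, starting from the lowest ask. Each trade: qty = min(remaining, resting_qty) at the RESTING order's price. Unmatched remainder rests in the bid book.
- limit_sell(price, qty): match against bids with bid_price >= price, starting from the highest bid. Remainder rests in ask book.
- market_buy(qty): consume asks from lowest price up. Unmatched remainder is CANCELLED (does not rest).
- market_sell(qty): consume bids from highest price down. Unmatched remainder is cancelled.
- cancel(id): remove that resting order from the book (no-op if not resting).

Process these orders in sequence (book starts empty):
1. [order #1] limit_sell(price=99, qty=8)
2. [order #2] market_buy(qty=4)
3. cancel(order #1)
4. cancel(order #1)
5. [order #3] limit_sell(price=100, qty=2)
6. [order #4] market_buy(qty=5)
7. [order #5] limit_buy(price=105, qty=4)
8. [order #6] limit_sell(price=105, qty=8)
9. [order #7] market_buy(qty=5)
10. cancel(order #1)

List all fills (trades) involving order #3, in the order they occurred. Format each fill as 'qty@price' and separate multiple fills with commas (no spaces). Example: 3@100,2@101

Answer: 2@100

Derivation:
After op 1 [order #1] limit_sell(price=99, qty=8): fills=none; bids=[-] asks=[#1:8@99]
After op 2 [order #2] market_buy(qty=4): fills=#2x#1:4@99; bids=[-] asks=[#1:4@99]
After op 3 cancel(order #1): fills=none; bids=[-] asks=[-]
After op 4 cancel(order #1): fills=none; bids=[-] asks=[-]
After op 5 [order #3] limit_sell(price=100, qty=2): fills=none; bids=[-] asks=[#3:2@100]
After op 6 [order #4] market_buy(qty=5): fills=#4x#3:2@100; bids=[-] asks=[-]
After op 7 [order #5] limit_buy(price=105, qty=4): fills=none; bids=[#5:4@105] asks=[-]
After op 8 [order #6] limit_sell(price=105, qty=8): fills=#5x#6:4@105; bids=[-] asks=[#6:4@105]
After op 9 [order #7] market_buy(qty=5): fills=#7x#6:4@105; bids=[-] asks=[-]
After op 10 cancel(order #1): fills=none; bids=[-] asks=[-]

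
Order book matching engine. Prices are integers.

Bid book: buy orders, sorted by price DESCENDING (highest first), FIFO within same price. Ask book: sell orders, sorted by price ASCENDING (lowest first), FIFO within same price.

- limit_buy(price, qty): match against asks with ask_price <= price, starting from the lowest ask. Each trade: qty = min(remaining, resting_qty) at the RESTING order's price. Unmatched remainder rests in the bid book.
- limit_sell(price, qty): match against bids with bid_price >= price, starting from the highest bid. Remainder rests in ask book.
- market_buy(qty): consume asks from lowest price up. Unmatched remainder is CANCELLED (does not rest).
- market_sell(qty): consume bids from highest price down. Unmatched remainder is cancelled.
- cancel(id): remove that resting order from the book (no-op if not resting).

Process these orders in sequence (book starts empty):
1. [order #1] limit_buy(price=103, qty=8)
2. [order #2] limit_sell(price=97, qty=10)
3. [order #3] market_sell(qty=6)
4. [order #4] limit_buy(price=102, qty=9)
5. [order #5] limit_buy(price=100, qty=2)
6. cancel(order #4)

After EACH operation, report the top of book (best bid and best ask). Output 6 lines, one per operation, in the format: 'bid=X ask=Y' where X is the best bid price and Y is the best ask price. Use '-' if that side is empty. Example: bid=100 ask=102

Answer: bid=103 ask=-
bid=- ask=97
bid=- ask=97
bid=102 ask=-
bid=102 ask=-
bid=100 ask=-

Derivation:
After op 1 [order #1] limit_buy(price=103, qty=8): fills=none; bids=[#1:8@103] asks=[-]
After op 2 [order #2] limit_sell(price=97, qty=10): fills=#1x#2:8@103; bids=[-] asks=[#2:2@97]
After op 3 [order #3] market_sell(qty=6): fills=none; bids=[-] asks=[#2:2@97]
After op 4 [order #4] limit_buy(price=102, qty=9): fills=#4x#2:2@97; bids=[#4:7@102] asks=[-]
After op 5 [order #5] limit_buy(price=100, qty=2): fills=none; bids=[#4:7@102 #5:2@100] asks=[-]
After op 6 cancel(order #4): fills=none; bids=[#5:2@100] asks=[-]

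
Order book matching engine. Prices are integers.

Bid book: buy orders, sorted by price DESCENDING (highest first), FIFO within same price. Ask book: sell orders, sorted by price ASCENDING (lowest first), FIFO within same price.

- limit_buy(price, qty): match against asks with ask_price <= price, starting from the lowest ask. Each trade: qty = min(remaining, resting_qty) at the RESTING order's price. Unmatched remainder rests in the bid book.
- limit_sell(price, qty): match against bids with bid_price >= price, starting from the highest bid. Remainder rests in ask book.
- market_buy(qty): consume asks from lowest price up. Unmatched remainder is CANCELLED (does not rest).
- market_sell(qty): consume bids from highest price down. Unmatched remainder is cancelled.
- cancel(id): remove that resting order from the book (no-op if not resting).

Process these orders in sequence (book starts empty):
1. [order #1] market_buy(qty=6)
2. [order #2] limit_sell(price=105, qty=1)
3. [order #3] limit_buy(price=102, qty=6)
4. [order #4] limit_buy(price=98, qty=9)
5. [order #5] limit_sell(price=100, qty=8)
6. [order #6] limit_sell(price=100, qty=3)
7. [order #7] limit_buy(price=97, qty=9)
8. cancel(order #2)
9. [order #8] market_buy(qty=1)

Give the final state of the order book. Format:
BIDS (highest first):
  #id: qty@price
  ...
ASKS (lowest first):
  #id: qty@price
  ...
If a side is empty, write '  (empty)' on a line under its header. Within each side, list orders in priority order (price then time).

After op 1 [order #1] market_buy(qty=6): fills=none; bids=[-] asks=[-]
After op 2 [order #2] limit_sell(price=105, qty=1): fills=none; bids=[-] asks=[#2:1@105]
After op 3 [order #3] limit_buy(price=102, qty=6): fills=none; bids=[#3:6@102] asks=[#2:1@105]
After op 4 [order #4] limit_buy(price=98, qty=9): fills=none; bids=[#3:6@102 #4:9@98] asks=[#2:1@105]
After op 5 [order #5] limit_sell(price=100, qty=8): fills=#3x#5:6@102; bids=[#4:9@98] asks=[#5:2@100 #2:1@105]
After op 6 [order #6] limit_sell(price=100, qty=3): fills=none; bids=[#4:9@98] asks=[#5:2@100 #6:3@100 #2:1@105]
After op 7 [order #7] limit_buy(price=97, qty=9): fills=none; bids=[#4:9@98 #7:9@97] asks=[#5:2@100 #6:3@100 #2:1@105]
After op 8 cancel(order #2): fills=none; bids=[#4:9@98 #7:9@97] asks=[#5:2@100 #6:3@100]
After op 9 [order #8] market_buy(qty=1): fills=#8x#5:1@100; bids=[#4:9@98 #7:9@97] asks=[#5:1@100 #6:3@100]

Answer: BIDS (highest first):
  #4: 9@98
  #7: 9@97
ASKS (lowest first):
  #5: 1@100
  #6: 3@100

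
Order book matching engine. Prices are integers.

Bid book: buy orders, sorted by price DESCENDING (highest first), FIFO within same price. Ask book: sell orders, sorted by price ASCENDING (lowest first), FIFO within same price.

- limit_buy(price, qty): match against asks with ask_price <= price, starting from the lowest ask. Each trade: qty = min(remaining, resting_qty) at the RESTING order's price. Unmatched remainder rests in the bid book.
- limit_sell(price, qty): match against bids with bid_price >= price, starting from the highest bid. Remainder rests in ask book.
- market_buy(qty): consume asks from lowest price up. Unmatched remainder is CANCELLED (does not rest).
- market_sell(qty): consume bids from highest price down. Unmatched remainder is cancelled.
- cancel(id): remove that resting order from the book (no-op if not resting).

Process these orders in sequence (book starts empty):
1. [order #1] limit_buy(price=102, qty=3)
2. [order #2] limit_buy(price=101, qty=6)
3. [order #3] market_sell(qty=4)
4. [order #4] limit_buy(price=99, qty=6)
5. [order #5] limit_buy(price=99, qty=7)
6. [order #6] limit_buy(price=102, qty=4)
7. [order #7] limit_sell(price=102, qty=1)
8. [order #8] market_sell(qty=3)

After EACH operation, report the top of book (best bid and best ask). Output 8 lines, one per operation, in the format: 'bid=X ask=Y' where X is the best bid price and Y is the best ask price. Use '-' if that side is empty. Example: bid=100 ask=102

After op 1 [order #1] limit_buy(price=102, qty=3): fills=none; bids=[#1:3@102] asks=[-]
After op 2 [order #2] limit_buy(price=101, qty=6): fills=none; bids=[#1:3@102 #2:6@101] asks=[-]
After op 3 [order #3] market_sell(qty=4): fills=#1x#3:3@102 #2x#3:1@101; bids=[#2:5@101] asks=[-]
After op 4 [order #4] limit_buy(price=99, qty=6): fills=none; bids=[#2:5@101 #4:6@99] asks=[-]
After op 5 [order #5] limit_buy(price=99, qty=7): fills=none; bids=[#2:5@101 #4:6@99 #5:7@99] asks=[-]
After op 6 [order #6] limit_buy(price=102, qty=4): fills=none; bids=[#6:4@102 #2:5@101 #4:6@99 #5:7@99] asks=[-]
After op 7 [order #7] limit_sell(price=102, qty=1): fills=#6x#7:1@102; bids=[#6:3@102 #2:5@101 #4:6@99 #5:7@99] asks=[-]
After op 8 [order #8] market_sell(qty=3): fills=#6x#8:3@102; bids=[#2:5@101 #4:6@99 #5:7@99] asks=[-]

Answer: bid=102 ask=-
bid=102 ask=-
bid=101 ask=-
bid=101 ask=-
bid=101 ask=-
bid=102 ask=-
bid=102 ask=-
bid=101 ask=-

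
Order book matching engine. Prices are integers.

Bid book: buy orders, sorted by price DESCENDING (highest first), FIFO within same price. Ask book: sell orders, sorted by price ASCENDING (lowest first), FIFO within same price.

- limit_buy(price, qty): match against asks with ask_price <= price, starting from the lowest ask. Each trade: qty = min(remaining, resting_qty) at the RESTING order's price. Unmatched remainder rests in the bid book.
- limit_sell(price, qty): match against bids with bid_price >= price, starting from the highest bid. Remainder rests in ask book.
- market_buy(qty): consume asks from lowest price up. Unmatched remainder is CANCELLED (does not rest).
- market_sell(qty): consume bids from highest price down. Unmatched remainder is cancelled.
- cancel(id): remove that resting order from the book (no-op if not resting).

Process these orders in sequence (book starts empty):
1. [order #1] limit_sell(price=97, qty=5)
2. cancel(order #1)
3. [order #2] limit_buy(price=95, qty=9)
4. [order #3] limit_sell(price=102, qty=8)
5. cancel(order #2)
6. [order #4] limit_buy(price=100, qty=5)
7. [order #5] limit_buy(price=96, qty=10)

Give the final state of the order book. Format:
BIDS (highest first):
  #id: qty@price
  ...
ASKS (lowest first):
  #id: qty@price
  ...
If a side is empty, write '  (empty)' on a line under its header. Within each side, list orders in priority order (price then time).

Answer: BIDS (highest first):
  #4: 5@100
  #5: 10@96
ASKS (lowest first):
  #3: 8@102

Derivation:
After op 1 [order #1] limit_sell(price=97, qty=5): fills=none; bids=[-] asks=[#1:5@97]
After op 2 cancel(order #1): fills=none; bids=[-] asks=[-]
After op 3 [order #2] limit_buy(price=95, qty=9): fills=none; bids=[#2:9@95] asks=[-]
After op 4 [order #3] limit_sell(price=102, qty=8): fills=none; bids=[#2:9@95] asks=[#3:8@102]
After op 5 cancel(order #2): fills=none; bids=[-] asks=[#3:8@102]
After op 6 [order #4] limit_buy(price=100, qty=5): fills=none; bids=[#4:5@100] asks=[#3:8@102]
After op 7 [order #5] limit_buy(price=96, qty=10): fills=none; bids=[#4:5@100 #5:10@96] asks=[#3:8@102]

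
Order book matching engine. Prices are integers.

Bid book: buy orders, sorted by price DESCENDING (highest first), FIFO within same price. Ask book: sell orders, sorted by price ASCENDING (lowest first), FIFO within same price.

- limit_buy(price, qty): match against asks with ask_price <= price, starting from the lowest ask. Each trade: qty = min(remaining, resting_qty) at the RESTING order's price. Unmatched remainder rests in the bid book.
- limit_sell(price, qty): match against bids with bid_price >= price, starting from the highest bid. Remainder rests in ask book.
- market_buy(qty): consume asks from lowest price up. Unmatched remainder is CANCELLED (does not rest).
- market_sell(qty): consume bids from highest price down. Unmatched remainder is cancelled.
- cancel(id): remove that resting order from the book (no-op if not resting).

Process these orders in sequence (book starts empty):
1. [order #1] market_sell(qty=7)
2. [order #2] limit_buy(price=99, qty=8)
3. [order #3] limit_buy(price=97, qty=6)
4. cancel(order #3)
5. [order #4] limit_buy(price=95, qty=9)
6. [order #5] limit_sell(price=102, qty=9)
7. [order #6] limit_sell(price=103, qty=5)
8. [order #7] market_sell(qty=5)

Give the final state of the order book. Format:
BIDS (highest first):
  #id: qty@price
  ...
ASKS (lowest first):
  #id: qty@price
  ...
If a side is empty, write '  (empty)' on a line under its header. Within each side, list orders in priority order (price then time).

Answer: BIDS (highest first):
  #2: 3@99
  #4: 9@95
ASKS (lowest first):
  #5: 9@102
  #6: 5@103

Derivation:
After op 1 [order #1] market_sell(qty=7): fills=none; bids=[-] asks=[-]
After op 2 [order #2] limit_buy(price=99, qty=8): fills=none; bids=[#2:8@99] asks=[-]
After op 3 [order #3] limit_buy(price=97, qty=6): fills=none; bids=[#2:8@99 #3:6@97] asks=[-]
After op 4 cancel(order #3): fills=none; bids=[#2:8@99] asks=[-]
After op 5 [order #4] limit_buy(price=95, qty=9): fills=none; bids=[#2:8@99 #4:9@95] asks=[-]
After op 6 [order #5] limit_sell(price=102, qty=9): fills=none; bids=[#2:8@99 #4:9@95] asks=[#5:9@102]
After op 7 [order #6] limit_sell(price=103, qty=5): fills=none; bids=[#2:8@99 #4:9@95] asks=[#5:9@102 #6:5@103]
After op 8 [order #7] market_sell(qty=5): fills=#2x#7:5@99; bids=[#2:3@99 #4:9@95] asks=[#5:9@102 #6:5@103]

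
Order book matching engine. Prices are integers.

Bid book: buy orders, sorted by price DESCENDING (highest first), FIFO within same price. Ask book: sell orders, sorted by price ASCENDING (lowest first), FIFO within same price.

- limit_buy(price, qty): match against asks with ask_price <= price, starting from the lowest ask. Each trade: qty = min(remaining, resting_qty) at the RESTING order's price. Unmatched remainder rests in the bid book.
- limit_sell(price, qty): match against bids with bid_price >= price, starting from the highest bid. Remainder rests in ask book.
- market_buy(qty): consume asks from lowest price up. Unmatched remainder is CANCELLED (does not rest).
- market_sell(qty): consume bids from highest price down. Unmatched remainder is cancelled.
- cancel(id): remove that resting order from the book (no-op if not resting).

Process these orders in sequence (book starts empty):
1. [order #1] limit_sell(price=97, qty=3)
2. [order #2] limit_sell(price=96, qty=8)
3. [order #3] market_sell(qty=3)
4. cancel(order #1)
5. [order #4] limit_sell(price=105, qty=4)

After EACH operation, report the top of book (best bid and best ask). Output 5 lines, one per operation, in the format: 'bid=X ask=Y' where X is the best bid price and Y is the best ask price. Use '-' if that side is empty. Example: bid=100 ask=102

Answer: bid=- ask=97
bid=- ask=96
bid=- ask=96
bid=- ask=96
bid=- ask=96

Derivation:
After op 1 [order #1] limit_sell(price=97, qty=3): fills=none; bids=[-] asks=[#1:3@97]
After op 2 [order #2] limit_sell(price=96, qty=8): fills=none; bids=[-] asks=[#2:8@96 #1:3@97]
After op 3 [order #3] market_sell(qty=3): fills=none; bids=[-] asks=[#2:8@96 #1:3@97]
After op 4 cancel(order #1): fills=none; bids=[-] asks=[#2:8@96]
After op 5 [order #4] limit_sell(price=105, qty=4): fills=none; bids=[-] asks=[#2:8@96 #4:4@105]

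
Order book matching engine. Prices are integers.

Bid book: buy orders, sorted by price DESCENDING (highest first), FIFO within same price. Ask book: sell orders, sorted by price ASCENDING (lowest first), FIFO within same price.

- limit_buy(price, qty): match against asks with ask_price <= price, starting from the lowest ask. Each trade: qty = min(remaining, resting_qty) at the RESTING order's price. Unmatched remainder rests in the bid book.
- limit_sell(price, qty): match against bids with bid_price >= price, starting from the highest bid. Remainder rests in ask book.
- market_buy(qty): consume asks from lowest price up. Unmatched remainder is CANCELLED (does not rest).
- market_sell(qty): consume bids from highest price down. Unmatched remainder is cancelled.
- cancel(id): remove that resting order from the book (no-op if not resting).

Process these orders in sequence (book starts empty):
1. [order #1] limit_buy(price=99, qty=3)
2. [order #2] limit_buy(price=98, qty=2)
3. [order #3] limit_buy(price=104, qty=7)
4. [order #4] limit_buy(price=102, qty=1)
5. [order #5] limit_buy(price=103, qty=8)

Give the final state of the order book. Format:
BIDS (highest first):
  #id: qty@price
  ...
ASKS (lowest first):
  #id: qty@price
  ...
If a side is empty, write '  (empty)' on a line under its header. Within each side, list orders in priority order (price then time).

Answer: BIDS (highest first):
  #3: 7@104
  #5: 8@103
  #4: 1@102
  #1: 3@99
  #2: 2@98
ASKS (lowest first):
  (empty)

Derivation:
After op 1 [order #1] limit_buy(price=99, qty=3): fills=none; bids=[#1:3@99] asks=[-]
After op 2 [order #2] limit_buy(price=98, qty=2): fills=none; bids=[#1:3@99 #2:2@98] asks=[-]
After op 3 [order #3] limit_buy(price=104, qty=7): fills=none; bids=[#3:7@104 #1:3@99 #2:2@98] asks=[-]
After op 4 [order #4] limit_buy(price=102, qty=1): fills=none; bids=[#3:7@104 #4:1@102 #1:3@99 #2:2@98] asks=[-]
After op 5 [order #5] limit_buy(price=103, qty=8): fills=none; bids=[#3:7@104 #5:8@103 #4:1@102 #1:3@99 #2:2@98] asks=[-]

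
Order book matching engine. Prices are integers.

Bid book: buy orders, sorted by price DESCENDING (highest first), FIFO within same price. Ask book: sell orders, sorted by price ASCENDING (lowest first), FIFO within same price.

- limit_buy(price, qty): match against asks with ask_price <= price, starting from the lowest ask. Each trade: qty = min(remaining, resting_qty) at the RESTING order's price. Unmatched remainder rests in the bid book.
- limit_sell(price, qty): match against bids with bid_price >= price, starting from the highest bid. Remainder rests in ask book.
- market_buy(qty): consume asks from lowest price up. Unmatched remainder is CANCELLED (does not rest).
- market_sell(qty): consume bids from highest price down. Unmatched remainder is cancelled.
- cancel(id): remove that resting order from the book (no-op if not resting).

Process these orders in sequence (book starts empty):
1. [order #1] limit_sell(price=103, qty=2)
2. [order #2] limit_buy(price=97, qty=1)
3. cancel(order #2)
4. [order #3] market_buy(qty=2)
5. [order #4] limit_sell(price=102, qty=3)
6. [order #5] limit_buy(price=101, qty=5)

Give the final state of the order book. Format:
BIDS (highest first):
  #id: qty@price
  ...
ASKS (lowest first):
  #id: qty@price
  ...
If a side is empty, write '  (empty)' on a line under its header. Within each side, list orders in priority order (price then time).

Answer: BIDS (highest first):
  #5: 5@101
ASKS (lowest first):
  #4: 3@102

Derivation:
After op 1 [order #1] limit_sell(price=103, qty=2): fills=none; bids=[-] asks=[#1:2@103]
After op 2 [order #2] limit_buy(price=97, qty=1): fills=none; bids=[#2:1@97] asks=[#1:2@103]
After op 3 cancel(order #2): fills=none; bids=[-] asks=[#1:2@103]
After op 4 [order #3] market_buy(qty=2): fills=#3x#1:2@103; bids=[-] asks=[-]
After op 5 [order #4] limit_sell(price=102, qty=3): fills=none; bids=[-] asks=[#4:3@102]
After op 6 [order #5] limit_buy(price=101, qty=5): fills=none; bids=[#5:5@101] asks=[#4:3@102]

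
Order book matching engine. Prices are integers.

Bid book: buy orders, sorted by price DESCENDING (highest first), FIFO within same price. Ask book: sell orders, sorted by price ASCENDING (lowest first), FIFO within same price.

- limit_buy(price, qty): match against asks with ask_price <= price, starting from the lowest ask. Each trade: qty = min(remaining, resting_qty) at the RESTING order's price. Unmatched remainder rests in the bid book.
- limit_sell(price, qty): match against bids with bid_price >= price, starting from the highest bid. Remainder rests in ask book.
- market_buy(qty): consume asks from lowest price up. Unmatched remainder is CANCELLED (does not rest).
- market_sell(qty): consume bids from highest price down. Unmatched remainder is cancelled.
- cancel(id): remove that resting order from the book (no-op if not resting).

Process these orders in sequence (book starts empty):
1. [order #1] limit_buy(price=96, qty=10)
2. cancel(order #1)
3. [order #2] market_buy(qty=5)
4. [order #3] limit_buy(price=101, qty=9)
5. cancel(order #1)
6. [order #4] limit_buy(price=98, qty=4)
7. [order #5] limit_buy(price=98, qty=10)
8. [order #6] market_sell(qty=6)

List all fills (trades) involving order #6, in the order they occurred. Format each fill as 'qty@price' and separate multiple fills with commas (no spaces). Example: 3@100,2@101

Answer: 6@101

Derivation:
After op 1 [order #1] limit_buy(price=96, qty=10): fills=none; bids=[#1:10@96] asks=[-]
After op 2 cancel(order #1): fills=none; bids=[-] asks=[-]
After op 3 [order #2] market_buy(qty=5): fills=none; bids=[-] asks=[-]
After op 4 [order #3] limit_buy(price=101, qty=9): fills=none; bids=[#3:9@101] asks=[-]
After op 5 cancel(order #1): fills=none; bids=[#3:9@101] asks=[-]
After op 6 [order #4] limit_buy(price=98, qty=4): fills=none; bids=[#3:9@101 #4:4@98] asks=[-]
After op 7 [order #5] limit_buy(price=98, qty=10): fills=none; bids=[#3:9@101 #4:4@98 #5:10@98] asks=[-]
After op 8 [order #6] market_sell(qty=6): fills=#3x#6:6@101; bids=[#3:3@101 #4:4@98 #5:10@98] asks=[-]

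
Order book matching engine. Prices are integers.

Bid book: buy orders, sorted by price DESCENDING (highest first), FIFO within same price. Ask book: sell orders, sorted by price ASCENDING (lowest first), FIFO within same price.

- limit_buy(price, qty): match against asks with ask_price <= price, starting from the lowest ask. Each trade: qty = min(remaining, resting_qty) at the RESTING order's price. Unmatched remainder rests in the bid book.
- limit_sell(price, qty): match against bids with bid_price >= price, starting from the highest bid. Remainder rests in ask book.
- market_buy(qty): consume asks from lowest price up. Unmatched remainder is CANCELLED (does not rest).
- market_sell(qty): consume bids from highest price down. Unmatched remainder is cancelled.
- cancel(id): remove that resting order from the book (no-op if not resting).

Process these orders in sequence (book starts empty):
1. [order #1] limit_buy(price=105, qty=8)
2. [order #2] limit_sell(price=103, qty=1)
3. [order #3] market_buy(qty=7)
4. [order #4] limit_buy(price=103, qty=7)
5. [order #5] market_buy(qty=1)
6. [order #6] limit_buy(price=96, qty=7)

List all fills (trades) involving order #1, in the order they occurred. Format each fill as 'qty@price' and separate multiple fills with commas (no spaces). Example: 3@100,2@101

Answer: 1@105

Derivation:
After op 1 [order #1] limit_buy(price=105, qty=8): fills=none; bids=[#1:8@105] asks=[-]
After op 2 [order #2] limit_sell(price=103, qty=1): fills=#1x#2:1@105; bids=[#1:7@105] asks=[-]
After op 3 [order #3] market_buy(qty=7): fills=none; bids=[#1:7@105] asks=[-]
After op 4 [order #4] limit_buy(price=103, qty=7): fills=none; bids=[#1:7@105 #4:7@103] asks=[-]
After op 5 [order #5] market_buy(qty=1): fills=none; bids=[#1:7@105 #4:7@103] asks=[-]
After op 6 [order #6] limit_buy(price=96, qty=7): fills=none; bids=[#1:7@105 #4:7@103 #6:7@96] asks=[-]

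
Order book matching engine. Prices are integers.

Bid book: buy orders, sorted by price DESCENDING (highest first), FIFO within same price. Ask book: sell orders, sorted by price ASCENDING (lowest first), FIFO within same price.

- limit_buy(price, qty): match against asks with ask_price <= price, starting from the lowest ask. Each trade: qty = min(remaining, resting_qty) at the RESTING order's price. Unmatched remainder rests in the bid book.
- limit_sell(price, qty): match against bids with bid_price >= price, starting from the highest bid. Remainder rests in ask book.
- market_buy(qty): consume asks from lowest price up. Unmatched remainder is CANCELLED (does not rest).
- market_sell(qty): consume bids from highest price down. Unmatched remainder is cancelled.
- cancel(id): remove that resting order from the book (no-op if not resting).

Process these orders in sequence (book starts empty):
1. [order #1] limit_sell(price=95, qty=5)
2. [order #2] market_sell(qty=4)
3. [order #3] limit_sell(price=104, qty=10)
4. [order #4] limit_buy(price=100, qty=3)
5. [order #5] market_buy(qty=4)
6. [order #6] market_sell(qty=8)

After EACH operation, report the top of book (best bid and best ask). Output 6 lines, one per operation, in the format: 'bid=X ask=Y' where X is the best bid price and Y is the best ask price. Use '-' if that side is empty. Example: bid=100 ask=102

After op 1 [order #1] limit_sell(price=95, qty=5): fills=none; bids=[-] asks=[#1:5@95]
After op 2 [order #2] market_sell(qty=4): fills=none; bids=[-] asks=[#1:5@95]
After op 3 [order #3] limit_sell(price=104, qty=10): fills=none; bids=[-] asks=[#1:5@95 #3:10@104]
After op 4 [order #4] limit_buy(price=100, qty=3): fills=#4x#1:3@95; bids=[-] asks=[#1:2@95 #3:10@104]
After op 5 [order #5] market_buy(qty=4): fills=#5x#1:2@95 #5x#3:2@104; bids=[-] asks=[#3:8@104]
After op 6 [order #6] market_sell(qty=8): fills=none; bids=[-] asks=[#3:8@104]

Answer: bid=- ask=95
bid=- ask=95
bid=- ask=95
bid=- ask=95
bid=- ask=104
bid=- ask=104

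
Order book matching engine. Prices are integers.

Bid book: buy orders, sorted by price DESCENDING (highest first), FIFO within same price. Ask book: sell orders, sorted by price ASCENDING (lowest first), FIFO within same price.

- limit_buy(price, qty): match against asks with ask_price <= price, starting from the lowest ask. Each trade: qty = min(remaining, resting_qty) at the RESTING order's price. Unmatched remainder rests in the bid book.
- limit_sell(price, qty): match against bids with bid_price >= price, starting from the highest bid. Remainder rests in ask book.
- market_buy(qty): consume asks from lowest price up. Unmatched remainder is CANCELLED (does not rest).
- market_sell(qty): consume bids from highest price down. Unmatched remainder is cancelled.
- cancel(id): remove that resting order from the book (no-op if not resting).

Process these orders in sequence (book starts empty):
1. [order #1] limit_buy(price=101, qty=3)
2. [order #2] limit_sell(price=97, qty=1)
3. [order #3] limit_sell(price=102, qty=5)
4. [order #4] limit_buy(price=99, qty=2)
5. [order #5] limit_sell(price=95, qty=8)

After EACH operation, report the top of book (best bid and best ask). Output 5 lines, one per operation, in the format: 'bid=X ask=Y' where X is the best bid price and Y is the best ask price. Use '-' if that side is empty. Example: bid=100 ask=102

After op 1 [order #1] limit_buy(price=101, qty=3): fills=none; bids=[#1:3@101] asks=[-]
After op 2 [order #2] limit_sell(price=97, qty=1): fills=#1x#2:1@101; bids=[#1:2@101] asks=[-]
After op 3 [order #3] limit_sell(price=102, qty=5): fills=none; bids=[#1:2@101] asks=[#3:5@102]
After op 4 [order #4] limit_buy(price=99, qty=2): fills=none; bids=[#1:2@101 #4:2@99] asks=[#3:5@102]
After op 5 [order #5] limit_sell(price=95, qty=8): fills=#1x#5:2@101 #4x#5:2@99; bids=[-] asks=[#5:4@95 #3:5@102]

Answer: bid=101 ask=-
bid=101 ask=-
bid=101 ask=102
bid=101 ask=102
bid=- ask=95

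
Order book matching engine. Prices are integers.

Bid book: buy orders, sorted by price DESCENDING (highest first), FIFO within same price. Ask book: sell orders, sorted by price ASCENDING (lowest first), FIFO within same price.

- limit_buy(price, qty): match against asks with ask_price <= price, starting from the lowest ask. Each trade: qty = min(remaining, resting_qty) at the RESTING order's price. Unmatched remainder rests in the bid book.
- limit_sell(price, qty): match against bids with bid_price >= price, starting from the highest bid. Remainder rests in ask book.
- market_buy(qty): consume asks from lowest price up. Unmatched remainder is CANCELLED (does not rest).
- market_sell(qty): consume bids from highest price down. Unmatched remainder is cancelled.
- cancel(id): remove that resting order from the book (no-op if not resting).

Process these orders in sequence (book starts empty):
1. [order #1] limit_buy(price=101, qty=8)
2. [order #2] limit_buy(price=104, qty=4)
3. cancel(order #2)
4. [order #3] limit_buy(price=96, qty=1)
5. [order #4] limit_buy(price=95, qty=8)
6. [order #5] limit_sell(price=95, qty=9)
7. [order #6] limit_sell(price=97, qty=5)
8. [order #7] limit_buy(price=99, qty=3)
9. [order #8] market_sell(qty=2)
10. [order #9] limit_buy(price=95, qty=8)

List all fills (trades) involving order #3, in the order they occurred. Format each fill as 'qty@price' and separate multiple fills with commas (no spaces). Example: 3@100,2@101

Answer: 1@96

Derivation:
After op 1 [order #1] limit_buy(price=101, qty=8): fills=none; bids=[#1:8@101] asks=[-]
After op 2 [order #2] limit_buy(price=104, qty=4): fills=none; bids=[#2:4@104 #1:8@101] asks=[-]
After op 3 cancel(order #2): fills=none; bids=[#1:8@101] asks=[-]
After op 4 [order #3] limit_buy(price=96, qty=1): fills=none; bids=[#1:8@101 #3:1@96] asks=[-]
After op 5 [order #4] limit_buy(price=95, qty=8): fills=none; bids=[#1:8@101 #3:1@96 #4:8@95] asks=[-]
After op 6 [order #5] limit_sell(price=95, qty=9): fills=#1x#5:8@101 #3x#5:1@96; bids=[#4:8@95] asks=[-]
After op 7 [order #6] limit_sell(price=97, qty=5): fills=none; bids=[#4:8@95] asks=[#6:5@97]
After op 8 [order #7] limit_buy(price=99, qty=3): fills=#7x#6:3@97; bids=[#4:8@95] asks=[#6:2@97]
After op 9 [order #8] market_sell(qty=2): fills=#4x#8:2@95; bids=[#4:6@95] asks=[#6:2@97]
After op 10 [order #9] limit_buy(price=95, qty=8): fills=none; bids=[#4:6@95 #9:8@95] asks=[#6:2@97]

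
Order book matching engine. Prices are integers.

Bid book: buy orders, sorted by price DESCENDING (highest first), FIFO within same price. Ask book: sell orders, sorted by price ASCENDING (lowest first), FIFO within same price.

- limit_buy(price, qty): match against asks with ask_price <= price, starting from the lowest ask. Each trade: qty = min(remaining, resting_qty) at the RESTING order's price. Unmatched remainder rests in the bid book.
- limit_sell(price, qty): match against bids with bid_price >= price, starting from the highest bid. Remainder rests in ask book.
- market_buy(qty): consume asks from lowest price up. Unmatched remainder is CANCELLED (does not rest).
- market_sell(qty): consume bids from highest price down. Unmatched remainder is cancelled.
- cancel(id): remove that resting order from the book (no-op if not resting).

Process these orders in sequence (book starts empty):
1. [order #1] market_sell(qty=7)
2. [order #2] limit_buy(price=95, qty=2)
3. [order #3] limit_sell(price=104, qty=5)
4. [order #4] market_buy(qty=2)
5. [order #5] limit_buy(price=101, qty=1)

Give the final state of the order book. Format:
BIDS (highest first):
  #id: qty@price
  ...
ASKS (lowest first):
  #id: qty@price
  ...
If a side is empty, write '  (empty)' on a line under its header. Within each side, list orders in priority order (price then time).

Answer: BIDS (highest first):
  #5: 1@101
  #2: 2@95
ASKS (lowest first):
  #3: 3@104

Derivation:
After op 1 [order #1] market_sell(qty=7): fills=none; bids=[-] asks=[-]
After op 2 [order #2] limit_buy(price=95, qty=2): fills=none; bids=[#2:2@95] asks=[-]
After op 3 [order #3] limit_sell(price=104, qty=5): fills=none; bids=[#2:2@95] asks=[#3:5@104]
After op 4 [order #4] market_buy(qty=2): fills=#4x#3:2@104; bids=[#2:2@95] asks=[#3:3@104]
After op 5 [order #5] limit_buy(price=101, qty=1): fills=none; bids=[#5:1@101 #2:2@95] asks=[#3:3@104]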